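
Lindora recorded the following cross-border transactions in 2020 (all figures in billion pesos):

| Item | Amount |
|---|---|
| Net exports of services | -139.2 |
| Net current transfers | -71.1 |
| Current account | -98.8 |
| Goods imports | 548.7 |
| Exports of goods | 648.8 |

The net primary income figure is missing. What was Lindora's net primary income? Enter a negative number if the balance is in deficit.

11.4

Current account = goods balance + services balance + net primary income + net secondary income
Sum of the known components = -110.2
Net primary income = CA - (known components) = -98.8 - (-110.2) = 11.4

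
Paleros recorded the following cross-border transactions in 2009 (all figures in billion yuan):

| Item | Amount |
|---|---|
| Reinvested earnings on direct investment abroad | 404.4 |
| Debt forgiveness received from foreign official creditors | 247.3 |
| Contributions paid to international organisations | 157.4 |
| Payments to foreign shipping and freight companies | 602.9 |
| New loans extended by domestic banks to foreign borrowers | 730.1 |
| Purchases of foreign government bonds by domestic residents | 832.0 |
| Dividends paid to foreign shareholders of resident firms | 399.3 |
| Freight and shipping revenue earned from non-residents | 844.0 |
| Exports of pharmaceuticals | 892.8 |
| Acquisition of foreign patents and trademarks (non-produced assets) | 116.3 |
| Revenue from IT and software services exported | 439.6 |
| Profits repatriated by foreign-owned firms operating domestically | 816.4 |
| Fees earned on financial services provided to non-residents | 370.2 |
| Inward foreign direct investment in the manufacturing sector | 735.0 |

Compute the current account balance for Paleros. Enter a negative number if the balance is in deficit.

975.0

Goods: 892.8
Services: 844.0 + 370.2 - 602.9 + 439.6 = 1050.9
Primary income: 404.4 - 399.3 - 816.4 = -811.3
Secondary income: -157.4
Current account = 892.8 + 1050.9 + (-811.3) + (-157.4) = 975.0
(Excluded from the current account — capital account: debt forgiveness received from foreign official creditors 247.3, acquisition of foreign patents and trademarks (non-produced assets) 116.3; financial account: new loans extended by domestic banks to foreign borrowers 730.1, purchases of foreign government bonds by domestic residents 832.0, inward foreign direct investment in the manufacturing sector 735.0.)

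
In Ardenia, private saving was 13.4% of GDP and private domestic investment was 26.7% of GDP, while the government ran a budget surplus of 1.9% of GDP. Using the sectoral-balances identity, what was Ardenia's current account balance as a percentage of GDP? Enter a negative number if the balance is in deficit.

By the sectoral-balances identity, CA = (S_private - I) + (T - G).
Private balance = 13.4 - 26.7 = -13.3
Government balance (T - G) = 1.9
CA = -13.3 + 1.9 = -11.4

-11.4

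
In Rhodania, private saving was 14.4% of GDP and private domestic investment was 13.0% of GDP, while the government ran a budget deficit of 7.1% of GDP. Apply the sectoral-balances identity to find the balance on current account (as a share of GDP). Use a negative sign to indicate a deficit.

-5.7

By the sectoral-balances identity, CA = (S_private - I) + (T - G).
Private balance = 14.4 - 13.0 = 1.4
Government balance (T - G) = -7.1
CA = 1.4 + (-7.1) = -5.7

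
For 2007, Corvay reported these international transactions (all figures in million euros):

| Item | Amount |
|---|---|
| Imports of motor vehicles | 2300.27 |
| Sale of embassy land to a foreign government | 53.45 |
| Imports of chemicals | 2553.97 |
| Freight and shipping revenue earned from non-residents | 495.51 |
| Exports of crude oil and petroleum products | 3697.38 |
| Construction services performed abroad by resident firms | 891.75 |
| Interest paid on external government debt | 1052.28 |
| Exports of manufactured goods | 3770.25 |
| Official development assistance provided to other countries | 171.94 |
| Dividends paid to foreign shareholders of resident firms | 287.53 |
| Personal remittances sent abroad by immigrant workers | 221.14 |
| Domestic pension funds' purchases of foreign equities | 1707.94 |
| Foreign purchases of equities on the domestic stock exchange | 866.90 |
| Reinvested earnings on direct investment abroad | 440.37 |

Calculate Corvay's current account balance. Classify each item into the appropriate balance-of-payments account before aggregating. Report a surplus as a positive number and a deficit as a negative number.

Goods: -2300.27 - 2553.97 + 3697.38 + 3770.25 = 2613.39
Services: 495.51 + 891.75 = 1387.26
Primary income: -287.53 - 1052.28 + 440.37 = -899.44
Secondary income: -221.14 - 171.94 = -393.08
Current account = 2613.39 + 1387.26 + (-899.44) + (-393.08) = 2708.13
(Excluded from the current account — capital account: sale of embassy land to a foreign government 53.45; financial account: domestic pension funds' purchases of foreign equities 1707.94, foreign purchases of equities on the domestic stock exchange 866.90.)

2708.13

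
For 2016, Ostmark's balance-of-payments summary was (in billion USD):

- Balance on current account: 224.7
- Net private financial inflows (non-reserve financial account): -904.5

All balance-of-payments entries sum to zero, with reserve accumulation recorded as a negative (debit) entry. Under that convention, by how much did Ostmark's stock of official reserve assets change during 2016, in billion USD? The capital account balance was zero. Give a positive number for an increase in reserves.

-679.8

Official reserve transactions balance = -(224.7 + (-904.5)) = 679.8
An accumulation of reserves is recorded as a debit (negative entry), so the change in the stock of reserves is the negative of that balance.
Change in official reserves = -(679.8) = -679.8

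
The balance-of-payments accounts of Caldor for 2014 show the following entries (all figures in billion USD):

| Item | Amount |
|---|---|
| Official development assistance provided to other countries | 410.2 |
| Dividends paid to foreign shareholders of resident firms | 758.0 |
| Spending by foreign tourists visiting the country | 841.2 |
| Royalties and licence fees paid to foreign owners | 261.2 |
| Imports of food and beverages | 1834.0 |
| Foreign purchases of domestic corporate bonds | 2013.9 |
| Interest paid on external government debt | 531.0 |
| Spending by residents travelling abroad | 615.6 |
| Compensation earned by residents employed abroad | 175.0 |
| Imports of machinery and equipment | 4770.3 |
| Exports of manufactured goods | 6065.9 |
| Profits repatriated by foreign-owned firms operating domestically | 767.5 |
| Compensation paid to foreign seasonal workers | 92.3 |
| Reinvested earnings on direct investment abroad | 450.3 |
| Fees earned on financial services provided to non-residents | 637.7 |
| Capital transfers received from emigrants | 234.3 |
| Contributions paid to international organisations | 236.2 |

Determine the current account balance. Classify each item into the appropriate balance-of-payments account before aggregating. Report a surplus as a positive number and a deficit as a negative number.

-2106.2

Goods: -4770.3 - 1834.0 + 6065.9 = -538.4
Services: 841.2 - 615.6 + 637.7 - 261.2 = 602.1
Primary income: 450.3 + 175.0 - 531.0 - 767.5 - 92.3 - 758.0 = -1523.5
Secondary income: -410.2 - 236.2 = -646.4
Current account = (-538.4) + 602.1 + (-1523.5) + (-646.4) = -2106.2
(Excluded from the current account — financial account: foreign purchases of domestic corporate bonds 2013.9; capital account: capital transfers received from emigrants 234.3.)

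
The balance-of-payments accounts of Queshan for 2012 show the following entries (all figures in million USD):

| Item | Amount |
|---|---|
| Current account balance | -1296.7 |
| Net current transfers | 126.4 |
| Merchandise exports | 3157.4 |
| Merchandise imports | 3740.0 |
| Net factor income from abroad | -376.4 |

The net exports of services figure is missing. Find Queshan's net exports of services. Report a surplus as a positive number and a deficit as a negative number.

Current account = goods balance + services balance + net primary income + net secondary income
Sum of the known components = -832.6
Net exports of services = CA - (known components) = -1296.7 - (-832.6) = -464.1

-464.1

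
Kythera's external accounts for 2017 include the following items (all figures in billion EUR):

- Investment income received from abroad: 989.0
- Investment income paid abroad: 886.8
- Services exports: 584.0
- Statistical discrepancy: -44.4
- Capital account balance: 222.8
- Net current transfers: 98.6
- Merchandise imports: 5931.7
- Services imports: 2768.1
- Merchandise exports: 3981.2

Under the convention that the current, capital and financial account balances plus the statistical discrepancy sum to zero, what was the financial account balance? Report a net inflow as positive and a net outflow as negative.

3755.4

Goods balance = 3981.2 - 5931.7 = -1950.5
Services balance = 584.0 - 2768.1 = -2184.1
Trade balance (goods + services) = -1950.5 + (-2184.1) = -4134.6
Net primary income = 989.0 - 886.8 = 102.2
Net secondary income = 98.6
Current account = -4134.6 + 102.2 + 98.6 = -3933.8
Financial account = -(-3933.8 + 222.8 + (-44.4)) = 3755.4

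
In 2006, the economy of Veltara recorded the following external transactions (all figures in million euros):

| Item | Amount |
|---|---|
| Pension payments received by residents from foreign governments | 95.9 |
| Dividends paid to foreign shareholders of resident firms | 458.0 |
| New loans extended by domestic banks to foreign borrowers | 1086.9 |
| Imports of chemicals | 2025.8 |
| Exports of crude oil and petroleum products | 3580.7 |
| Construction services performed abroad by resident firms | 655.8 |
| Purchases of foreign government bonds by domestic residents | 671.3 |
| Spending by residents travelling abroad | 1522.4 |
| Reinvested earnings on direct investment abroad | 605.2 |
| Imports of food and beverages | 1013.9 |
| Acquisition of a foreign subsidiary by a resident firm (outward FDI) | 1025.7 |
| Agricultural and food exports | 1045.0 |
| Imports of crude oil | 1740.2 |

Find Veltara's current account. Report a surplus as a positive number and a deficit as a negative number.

-777.7

Goods: 3580.7 - 2025.8 + 1045.0 - 1740.2 - 1013.9 = -154.2
Services: 655.8 - 1522.4 = -866.6
Primary income: -458.0 + 605.2 = 147.2
Secondary income: 95.9
Current account = (-154.2) + (-866.6) + 147.2 + 95.9 = -777.7
(Excluded from the current account — financial account: new loans extended by domestic banks to foreign borrowers 1086.9, purchases of foreign government bonds by domestic residents 671.3, acquisition of a foreign subsidiary by a resident firm (outward FDI) 1025.7.)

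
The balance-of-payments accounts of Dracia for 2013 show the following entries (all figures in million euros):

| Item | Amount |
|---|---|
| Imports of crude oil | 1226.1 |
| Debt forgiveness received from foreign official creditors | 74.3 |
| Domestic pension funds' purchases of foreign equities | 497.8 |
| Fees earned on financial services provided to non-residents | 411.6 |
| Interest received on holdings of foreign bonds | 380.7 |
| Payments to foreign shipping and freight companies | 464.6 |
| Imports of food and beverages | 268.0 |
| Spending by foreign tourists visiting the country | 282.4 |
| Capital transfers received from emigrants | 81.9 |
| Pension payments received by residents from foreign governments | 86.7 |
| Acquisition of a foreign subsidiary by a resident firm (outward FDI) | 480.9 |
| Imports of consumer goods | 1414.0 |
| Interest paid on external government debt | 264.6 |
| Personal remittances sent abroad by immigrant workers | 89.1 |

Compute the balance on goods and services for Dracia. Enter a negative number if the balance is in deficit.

-2678.7

Goods: -1226.1 - 1414.0 - 268.0 = -2908.1
Services: -464.6 + 282.4 + 411.6 = 229.4
Trade balance = -2908.1 + 229.4 = -2678.7
(Excluded from the trade balance — capital account: debt forgiveness received from foreign official creditors 74.3, capital transfers received from emigrants 81.9; financial account: domestic pension funds' purchases of foreign equities 497.8, acquisition of a foreign subsidiary by a resident firm (outward FDI) 480.9; primary income: interest received on holdings of foreign bonds 380.7, interest paid on external government debt 264.6; secondary income: pension payments received by residents from foreign governments 86.7, personal remittances sent abroad by immigrant workers 89.1.)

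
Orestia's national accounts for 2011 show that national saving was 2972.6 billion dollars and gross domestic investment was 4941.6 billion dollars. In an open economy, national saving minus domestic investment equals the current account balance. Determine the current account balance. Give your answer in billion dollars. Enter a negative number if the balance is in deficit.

S - I = CA (net lending to the rest of the world).
CA = S - I = 2972.6 - 4941.6 = -1969.0

-1969.0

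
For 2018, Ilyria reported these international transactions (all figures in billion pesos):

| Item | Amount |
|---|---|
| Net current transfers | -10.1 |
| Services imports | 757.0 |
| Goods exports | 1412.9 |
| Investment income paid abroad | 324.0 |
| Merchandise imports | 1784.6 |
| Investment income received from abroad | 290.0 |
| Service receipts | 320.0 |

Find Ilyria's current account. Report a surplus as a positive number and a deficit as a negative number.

-852.8

Goods balance = 1412.9 - 1784.6 = -371.7
Services balance = 320.0 - 757.0 = -437.0
Trade balance (goods + services) = -371.7 + (-437.0) = -808.7
Net primary income = 290.0 - 324.0 = -34.0
Net secondary income = -10.1
Current account = -808.7 + (-34.0) + (-10.1) = -852.8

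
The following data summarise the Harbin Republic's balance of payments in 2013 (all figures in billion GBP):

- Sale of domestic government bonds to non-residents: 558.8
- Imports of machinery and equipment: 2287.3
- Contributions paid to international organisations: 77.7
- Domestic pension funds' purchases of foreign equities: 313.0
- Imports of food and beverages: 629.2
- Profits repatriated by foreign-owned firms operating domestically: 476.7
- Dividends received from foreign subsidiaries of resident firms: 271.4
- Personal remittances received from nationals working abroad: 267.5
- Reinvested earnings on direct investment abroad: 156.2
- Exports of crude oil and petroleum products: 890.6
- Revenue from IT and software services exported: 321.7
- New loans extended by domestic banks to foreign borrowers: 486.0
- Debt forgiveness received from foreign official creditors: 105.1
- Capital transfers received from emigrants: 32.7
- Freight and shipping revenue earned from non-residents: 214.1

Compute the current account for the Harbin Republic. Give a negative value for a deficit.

Goods: -629.2 + 890.6 - 2287.3 = -2025.9
Services: 321.7 + 214.1 = 535.8
Primary income: 271.4 - 476.7 + 156.2 = -49.1
Secondary income: -77.7 + 267.5 = 189.8
Current account = (-2025.9) + 535.8 + (-49.1) + 189.8 = -1349.4
(Excluded from the current account — financial account: sale of domestic government bonds to non-residents 558.8, domestic pension funds' purchases of foreign equities 313.0, new loans extended by domestic banks to foreign borrowers 486.0; capital account: debt forgiveness received from foreign official creditors 105.1, capital transfers received from emigrants 32.7.)

-1349.4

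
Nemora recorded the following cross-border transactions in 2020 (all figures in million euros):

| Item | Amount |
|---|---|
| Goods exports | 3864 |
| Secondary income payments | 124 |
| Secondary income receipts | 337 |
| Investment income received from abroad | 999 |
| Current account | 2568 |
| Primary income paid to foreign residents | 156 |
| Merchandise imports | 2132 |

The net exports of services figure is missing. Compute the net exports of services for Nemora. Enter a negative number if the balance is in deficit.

-220

Current account = goods balance + services balance + net primary income + net secondary income
Sum of the known components = 2788
Net exports of services = CA - (known components) = 2568 - 2788 = -220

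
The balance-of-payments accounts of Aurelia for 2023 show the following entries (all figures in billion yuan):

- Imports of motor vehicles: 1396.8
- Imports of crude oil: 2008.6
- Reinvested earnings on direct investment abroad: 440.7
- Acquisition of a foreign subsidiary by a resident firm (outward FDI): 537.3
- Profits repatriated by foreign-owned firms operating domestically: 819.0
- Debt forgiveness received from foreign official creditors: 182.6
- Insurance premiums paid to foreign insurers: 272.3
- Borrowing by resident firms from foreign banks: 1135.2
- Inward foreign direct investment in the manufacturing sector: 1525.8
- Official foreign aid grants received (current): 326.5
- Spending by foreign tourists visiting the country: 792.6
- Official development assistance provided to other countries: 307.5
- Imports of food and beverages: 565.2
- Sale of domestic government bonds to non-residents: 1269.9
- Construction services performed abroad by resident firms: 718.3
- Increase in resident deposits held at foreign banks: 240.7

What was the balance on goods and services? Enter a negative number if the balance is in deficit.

Goods: -2008.6 - 1396.8 - 565.2 = -3970.6
Services: -272.3 + 792.6 + 718.3 = 1238.6
Trade balance = -3970.6 + 1238.6 = -2732.0
(Excluded from the trade balance — primary income: reinvested earnings on direct investment abroad 440.7, profits repatriated by foreign-owned firms operating domestically 819.0; financial account: acquisition of a foreign subsidiary by a resident firm (outward FDI) 537.3, borrowing by resident firms from foreign banks 1135.2, inward foreign direct investment in the manufacturing sector 1525.8, sale of domestic government bonds to non-residents 1269.9, increase in resident deposits held at foreign banks 240.7; capital account: debt forgiveness received from foreign official creditors 182.6; secondary income: official foreign aid grants received (current) 326.5, official development assistance provided to other countries 307.5.)

-2732.0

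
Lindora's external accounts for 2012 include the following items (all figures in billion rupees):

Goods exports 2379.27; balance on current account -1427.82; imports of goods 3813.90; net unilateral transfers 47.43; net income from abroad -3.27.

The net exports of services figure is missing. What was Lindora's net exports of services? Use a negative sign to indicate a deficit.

Current account = goods balance + services balance + net primary income + net secondary income
Sum of the known components = -1390.47
Net exports of services = CA - (known components) = -1427.82 - (-1390.47) = -37.35

-37.35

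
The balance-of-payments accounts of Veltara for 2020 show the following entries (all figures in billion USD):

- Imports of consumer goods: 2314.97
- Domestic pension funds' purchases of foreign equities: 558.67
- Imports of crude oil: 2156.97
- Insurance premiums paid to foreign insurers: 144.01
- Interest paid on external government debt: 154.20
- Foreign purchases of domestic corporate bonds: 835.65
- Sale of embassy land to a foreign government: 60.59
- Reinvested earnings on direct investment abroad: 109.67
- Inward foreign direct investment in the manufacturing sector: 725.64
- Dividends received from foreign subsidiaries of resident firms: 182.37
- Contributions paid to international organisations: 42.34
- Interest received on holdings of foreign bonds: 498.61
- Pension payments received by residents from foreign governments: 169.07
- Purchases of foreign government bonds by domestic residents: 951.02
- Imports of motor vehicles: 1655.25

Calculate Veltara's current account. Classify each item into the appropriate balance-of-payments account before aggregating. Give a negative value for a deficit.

Goods: -2156.97 - 1655.25 - 2314.97 = -6127.19
Services: -144.01
Primary income: 182.37 + 109.67 - 154.20 + 498.61 = 636.45
Secondary income: -42.34 + 169.07 = 126.73
Current account = (-6127.19) + (-144.01) + 636.45 + 126.73 = -5508.02
(Excluded from the current account — financial account: domestic pension funds' purchases of foreign equities 558.67, foreign purchases of domestic corporate bonds 835.65, inward foreign direct investment in the manufacturing sector 725.64, purchases of foreign government bonds by domestic residents 951.02; capital account: sale of embassy land to a foreign government 60.59.)

-5508.02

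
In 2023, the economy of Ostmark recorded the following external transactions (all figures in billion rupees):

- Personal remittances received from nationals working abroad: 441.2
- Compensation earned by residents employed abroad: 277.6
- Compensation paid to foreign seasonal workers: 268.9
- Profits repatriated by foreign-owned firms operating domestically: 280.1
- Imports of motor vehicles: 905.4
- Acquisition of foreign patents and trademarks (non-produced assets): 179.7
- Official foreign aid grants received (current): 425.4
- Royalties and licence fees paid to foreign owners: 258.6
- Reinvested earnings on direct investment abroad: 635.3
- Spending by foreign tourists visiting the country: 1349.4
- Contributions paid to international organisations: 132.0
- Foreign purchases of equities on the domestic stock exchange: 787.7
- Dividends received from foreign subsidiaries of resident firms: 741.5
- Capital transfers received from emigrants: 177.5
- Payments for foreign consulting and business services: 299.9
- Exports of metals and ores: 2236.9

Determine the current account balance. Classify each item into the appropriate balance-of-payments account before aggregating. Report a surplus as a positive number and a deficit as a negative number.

3962.4

Goods: 2236.9 - 905.4 = 1331.5
Services: -299.9 + 1349.4 - 258.6 = 790.9
Primary income: 635.3 - 268.9 + 741.5 + 277.6 - 280.1 = 1105.4
Secondary income: 441.2 + 425.4 - 132.0 = 734.6
Current account = 1331.5 + 790.9 + 1105.4 + 734.6 = 3962.4
(Excluded from the current account — capital account: acquisition of foreign patents and trademarks (non-produced assets) 179.7, capital transfers received from emigrants 177.5; financial account: foreign purchases of equities on the domestic stock exchange 787.7.)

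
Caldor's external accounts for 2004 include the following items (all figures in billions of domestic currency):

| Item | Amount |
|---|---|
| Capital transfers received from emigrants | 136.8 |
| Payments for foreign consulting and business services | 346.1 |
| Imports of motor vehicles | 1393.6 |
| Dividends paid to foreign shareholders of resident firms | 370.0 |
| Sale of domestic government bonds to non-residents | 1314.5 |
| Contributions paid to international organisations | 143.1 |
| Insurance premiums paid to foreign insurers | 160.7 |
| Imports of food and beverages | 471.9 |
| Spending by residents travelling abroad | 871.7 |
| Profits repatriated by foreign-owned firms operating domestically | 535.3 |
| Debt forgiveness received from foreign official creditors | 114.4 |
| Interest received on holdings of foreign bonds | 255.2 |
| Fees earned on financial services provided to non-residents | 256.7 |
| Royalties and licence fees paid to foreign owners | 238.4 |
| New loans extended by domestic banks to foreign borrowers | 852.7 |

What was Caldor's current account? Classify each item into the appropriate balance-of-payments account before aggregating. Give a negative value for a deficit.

Goods: -1393.6 - 471.9 = -1865.5
Services: -871.7 - 160.7 + 256.7 - 238.4 - 346.1 = -1360.2
Primary income: -535.3 - 370.0 + 255.2 = -650.1
Secondary income: -143.1
Current account = (-1865.5) + (-1360.2) + (-650.1) + (-143.1) = -4018.9
(Excluded from the current account — capital account: capital transfers received from emigrants 136.8, debt forgiveness received from foreign official creditors 114.4; financial account: sale of domestic government bonds to non-residents 1314.5, new loans extended by domestic banks to foreign borrowers 852.7.)

-4018.9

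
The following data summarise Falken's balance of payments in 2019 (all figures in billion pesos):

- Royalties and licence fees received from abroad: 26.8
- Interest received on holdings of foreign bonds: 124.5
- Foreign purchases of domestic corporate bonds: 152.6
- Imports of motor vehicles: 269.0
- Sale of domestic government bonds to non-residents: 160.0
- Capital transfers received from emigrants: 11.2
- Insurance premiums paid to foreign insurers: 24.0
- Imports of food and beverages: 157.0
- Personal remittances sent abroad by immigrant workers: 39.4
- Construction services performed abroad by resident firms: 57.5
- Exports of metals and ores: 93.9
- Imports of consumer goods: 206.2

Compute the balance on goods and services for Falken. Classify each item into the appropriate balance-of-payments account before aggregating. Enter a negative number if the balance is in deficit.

-478.0

Goods: -157.0 + 93.9 - 269.0 - 206.2 = -538.3
Services: 26.8 - 24.0 + 57.5 = 60.3
Trade balance = -538.3 + 60.3 = -478.0
(Excluded from the trade balance — primary income: interest received on holdings of foreign bonds 124.5; financial account: foreign purchases of domestic corporate bonds 152.6, sale of domestic government bonds to non-residents 160.0; capital account: capital transfers received from emigrants 11.2; secondary income: personal remittances sent abroad by immigrant workers 39.4.)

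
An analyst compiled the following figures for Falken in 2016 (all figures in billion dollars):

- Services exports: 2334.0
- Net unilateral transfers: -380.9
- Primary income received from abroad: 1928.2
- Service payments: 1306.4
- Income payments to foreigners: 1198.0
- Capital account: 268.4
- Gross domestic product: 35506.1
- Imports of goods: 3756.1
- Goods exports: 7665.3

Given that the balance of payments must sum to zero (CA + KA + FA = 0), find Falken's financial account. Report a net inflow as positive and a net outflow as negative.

-5554.5

Goods balance = 7665.3 - 3756.1 = 3909.2
Services balance = 2334.0 - 1306.4 = 1027.6
Trade balance (goods + services) = 3909.2 + 1027.6 = 4936.8
Net primary income = 1928.2 - 1198.0 = 730.2
Net secondary income = -380.9
Current account = 4936.8 + 730.2 + (-380.9) = 5286.1
Financial account = -(5286.1 + 268.4) = -5554.5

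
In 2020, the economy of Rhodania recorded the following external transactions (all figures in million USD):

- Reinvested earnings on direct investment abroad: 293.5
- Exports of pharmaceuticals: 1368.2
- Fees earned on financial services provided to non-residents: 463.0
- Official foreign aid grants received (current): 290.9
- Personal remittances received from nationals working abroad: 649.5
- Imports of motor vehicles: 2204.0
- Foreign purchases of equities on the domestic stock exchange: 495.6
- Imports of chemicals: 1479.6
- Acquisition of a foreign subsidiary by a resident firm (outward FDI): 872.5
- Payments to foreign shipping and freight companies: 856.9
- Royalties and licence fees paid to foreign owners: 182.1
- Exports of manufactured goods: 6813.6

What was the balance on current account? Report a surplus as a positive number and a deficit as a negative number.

5156.1

Goods: 1368.2 - 2204.0 + 6813.6 - 1479.6 = 4498.2
Services: -856.9 + 463.0 - 182.1 = -576.0
Primary income: 293.5
Secondary income: 649.5 + 290.9 = 940.4
Current account = 4498.2 + (-576.0) + 293.5 + 940.4 = 5156.1
(Excluded from the current account — financial account: foreign purchases of equities on the domestic stock exchange 495.6, acquisition of a foreign subsidiary by a resident firm (outward FDI) 872.5.)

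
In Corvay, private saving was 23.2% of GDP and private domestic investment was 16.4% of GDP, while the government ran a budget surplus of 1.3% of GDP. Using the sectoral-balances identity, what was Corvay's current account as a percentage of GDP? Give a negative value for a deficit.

By the sectoral-balances identity, CA = (S_private - I) + (T - G).
Private balance = 23.2 - 16.4 = 6.8
Government balance (T - G) = 1.3
CA = 6.8 + 1.3 = 8.1

8.1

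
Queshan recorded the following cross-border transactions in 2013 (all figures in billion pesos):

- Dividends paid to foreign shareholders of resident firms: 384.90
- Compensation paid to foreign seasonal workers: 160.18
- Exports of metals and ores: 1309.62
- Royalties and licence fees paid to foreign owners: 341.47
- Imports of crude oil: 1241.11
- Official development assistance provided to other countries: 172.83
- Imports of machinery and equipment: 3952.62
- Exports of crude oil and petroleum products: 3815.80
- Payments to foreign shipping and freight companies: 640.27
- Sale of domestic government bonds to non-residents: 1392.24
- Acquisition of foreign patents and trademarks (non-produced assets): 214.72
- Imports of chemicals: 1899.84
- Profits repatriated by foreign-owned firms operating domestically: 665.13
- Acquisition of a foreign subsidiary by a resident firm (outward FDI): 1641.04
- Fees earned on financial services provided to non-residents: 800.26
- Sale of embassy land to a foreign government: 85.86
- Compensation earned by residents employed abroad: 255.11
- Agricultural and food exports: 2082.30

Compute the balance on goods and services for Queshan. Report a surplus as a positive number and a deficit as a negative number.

-67.33

Goods: -1241.11 + 3815.80 + 2082.30 + 1309.62 - 3952.62 - 1899.84 = 114.15
Services: 800.26 - 341.47 - 640.27 = -181.48
Trade balance = 114.15 + (-181.48) = -67.33
(Excluded from the trade balance — primary income: dividends paid to foreign shareholders of resident firms 384.90, compensation paid to foreign seasonal workers 160.18, profits repatriated by foreign-owned firms operating domestically 665.13, compensation earned by residents employed abroad 255.11; secondary income: official development assistance provided to other countries 172.83; financial account: sale of domestic government bonds to non-residents 1392.24, acquisition of a foreign subsidiary by a resident firm (outward FDI) 1641.04; capital account: acquisition of foreign patents and trademarks (non-produced assets) 214.72, sale of embassy land to a foreign government 85.86.)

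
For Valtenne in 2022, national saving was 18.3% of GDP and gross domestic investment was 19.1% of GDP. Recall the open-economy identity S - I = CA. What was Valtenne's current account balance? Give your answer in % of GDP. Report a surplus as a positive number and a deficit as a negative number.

-0.8

CA = S - I = 18.3 - 19.1 = -0.8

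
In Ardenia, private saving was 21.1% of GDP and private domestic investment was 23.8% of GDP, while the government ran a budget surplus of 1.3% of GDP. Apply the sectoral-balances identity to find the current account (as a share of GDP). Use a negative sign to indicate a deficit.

By the sectoral-balances identity, CA = (S_private - I) + (T - G).
Private balance = 21.1 - 23.8 = -2.7
Government balance (T - G) = 1.3
CA = -2.7 + 1.3 = -1.4

-1.4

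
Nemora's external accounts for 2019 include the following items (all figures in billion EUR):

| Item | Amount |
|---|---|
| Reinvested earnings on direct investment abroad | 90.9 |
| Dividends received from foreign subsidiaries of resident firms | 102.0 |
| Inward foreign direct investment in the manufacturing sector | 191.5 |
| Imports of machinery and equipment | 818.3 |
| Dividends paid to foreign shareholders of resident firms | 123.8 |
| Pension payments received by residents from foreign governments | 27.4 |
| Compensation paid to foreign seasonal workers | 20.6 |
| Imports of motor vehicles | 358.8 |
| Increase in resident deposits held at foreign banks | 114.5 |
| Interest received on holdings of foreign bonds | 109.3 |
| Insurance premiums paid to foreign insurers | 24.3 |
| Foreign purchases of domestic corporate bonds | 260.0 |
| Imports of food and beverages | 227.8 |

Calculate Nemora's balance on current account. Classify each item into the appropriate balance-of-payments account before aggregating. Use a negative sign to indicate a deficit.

-1244.0

Goods: -227.8 - 358.8 - 818.3 = -1404.9
Services: -24.3
Primary income: -123.8 - 20.6 + 90.9 + 102.0 + 109.3 = 157.8
Secondary income: 27.4
Current account = (-1404.9) + (-24.3) + 157.8 + 27.4 = -1244.0
(Excluded from the current account — financial account: inward foreign direct investment in the manufacturing sector 191.5, increase in resident deposits held at foreign banks 114.5, foreign purchases of domestic corporate bonds 260.0.)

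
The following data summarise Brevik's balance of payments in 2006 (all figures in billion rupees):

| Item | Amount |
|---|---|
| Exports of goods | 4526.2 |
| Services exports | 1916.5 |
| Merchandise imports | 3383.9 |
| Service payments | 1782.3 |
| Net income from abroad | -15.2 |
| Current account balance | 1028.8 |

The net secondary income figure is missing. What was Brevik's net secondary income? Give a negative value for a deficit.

-232.5

Current account = goods balance + services balance + net primary income + net secondary income
Sum of the known components = 1261.3
Net secondary income = CA - (known components) = 1028.8 - 1261.3 = -232.5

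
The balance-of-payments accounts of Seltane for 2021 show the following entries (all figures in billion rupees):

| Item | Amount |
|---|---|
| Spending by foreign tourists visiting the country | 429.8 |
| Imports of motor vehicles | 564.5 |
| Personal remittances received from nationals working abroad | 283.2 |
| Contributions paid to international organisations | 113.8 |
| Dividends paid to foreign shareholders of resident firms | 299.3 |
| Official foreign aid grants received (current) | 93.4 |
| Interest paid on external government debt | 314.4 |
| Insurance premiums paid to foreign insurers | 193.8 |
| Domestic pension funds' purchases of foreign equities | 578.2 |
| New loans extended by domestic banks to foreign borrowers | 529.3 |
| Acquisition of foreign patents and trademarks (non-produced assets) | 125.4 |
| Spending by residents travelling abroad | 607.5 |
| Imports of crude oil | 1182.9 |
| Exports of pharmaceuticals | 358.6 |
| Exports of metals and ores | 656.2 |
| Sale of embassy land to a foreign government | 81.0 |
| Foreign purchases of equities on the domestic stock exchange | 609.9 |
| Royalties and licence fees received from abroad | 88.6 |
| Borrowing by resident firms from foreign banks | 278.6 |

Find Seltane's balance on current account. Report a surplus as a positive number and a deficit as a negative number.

-1366.4

Goods: 656.2 - 564.5 - 1182.9 + 358.6 = -732.6
Services: -193.8 + 88.6 + 429.8 - 607.5 = -282.9
Primary income: -314.4 - 299.3 = -613.7
Secondary income: 283.2 + 93.4 - 113.8 = 262.8
Current account = (-732.6) + (-282.9) + (-613.7) + 262.8 = -1366.4
(Excluded from the current account — financial account: domestic pension funds' purchases of foreign equities 578.2, new loans extended by domestic banks to foreign borrowers 529.3, foreign purchases of equities on the domestic stock exchange 609.9, borrowing by resident firms from foreign banks 278.6; capital account: acquisition of foreign patents and trademarks (non-produced assets) 125.4, sale of embassy land to a foreign government 81.0.)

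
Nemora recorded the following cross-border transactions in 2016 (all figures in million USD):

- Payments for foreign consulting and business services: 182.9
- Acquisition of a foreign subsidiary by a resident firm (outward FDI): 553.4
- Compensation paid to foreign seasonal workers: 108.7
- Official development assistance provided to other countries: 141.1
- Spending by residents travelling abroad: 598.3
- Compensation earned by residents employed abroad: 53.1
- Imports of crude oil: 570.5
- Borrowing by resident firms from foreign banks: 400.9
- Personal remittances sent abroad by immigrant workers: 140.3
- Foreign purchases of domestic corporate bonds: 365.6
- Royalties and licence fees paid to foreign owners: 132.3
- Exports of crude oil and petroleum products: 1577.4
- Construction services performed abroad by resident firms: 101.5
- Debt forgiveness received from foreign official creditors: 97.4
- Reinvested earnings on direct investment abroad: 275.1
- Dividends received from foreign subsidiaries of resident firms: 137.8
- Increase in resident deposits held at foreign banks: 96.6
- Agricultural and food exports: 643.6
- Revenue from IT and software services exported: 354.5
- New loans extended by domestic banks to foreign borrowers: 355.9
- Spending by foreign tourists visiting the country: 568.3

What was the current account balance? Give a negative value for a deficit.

Goods: 1577.4 - 570.5 + 643.6 = 1650.5
Services: 568.3 + 101.5 - 598.3 - 182.9 - 132.3 + 354.5 = 110.8
Primary income: 275.1 + 53.1 - 108.7 + 137.8 = 357.3
Secondary income: -141.1 - 140.3 = -281.4
Current account = 1650.5 + 110.8 + 357.3 + (-281.4) = 1837.2
(Excluded from the current account — financial account: acquisition of a foreign subsidiary by a resident firm (outward FDI) 553.4, borrowing by resident firms from foreign banks 400.9, foreign purchases of domestic corporate bonds 365.6, increase in resident deposits held at foreign banks 96.6, new loans extended by domestic banks to foreign borrowers 355.9; capital account: debt forgiveness received from foreign official creditors 97.4.)

1837.2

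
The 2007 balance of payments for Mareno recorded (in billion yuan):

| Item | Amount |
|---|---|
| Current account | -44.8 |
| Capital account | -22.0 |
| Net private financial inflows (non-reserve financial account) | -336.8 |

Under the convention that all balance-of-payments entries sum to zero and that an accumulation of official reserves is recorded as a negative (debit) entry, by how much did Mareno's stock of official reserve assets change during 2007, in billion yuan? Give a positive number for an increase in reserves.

Official reserve transactions balance = -((-44.8) + (-22.0) + (-336.8)) = 403.6
An accumulation of reserves is recorded as a debit (negative entry), so the change in the stock of reserves is the negative of that balance.
Change in official reserves = -(403.6) = -403.6

-403.6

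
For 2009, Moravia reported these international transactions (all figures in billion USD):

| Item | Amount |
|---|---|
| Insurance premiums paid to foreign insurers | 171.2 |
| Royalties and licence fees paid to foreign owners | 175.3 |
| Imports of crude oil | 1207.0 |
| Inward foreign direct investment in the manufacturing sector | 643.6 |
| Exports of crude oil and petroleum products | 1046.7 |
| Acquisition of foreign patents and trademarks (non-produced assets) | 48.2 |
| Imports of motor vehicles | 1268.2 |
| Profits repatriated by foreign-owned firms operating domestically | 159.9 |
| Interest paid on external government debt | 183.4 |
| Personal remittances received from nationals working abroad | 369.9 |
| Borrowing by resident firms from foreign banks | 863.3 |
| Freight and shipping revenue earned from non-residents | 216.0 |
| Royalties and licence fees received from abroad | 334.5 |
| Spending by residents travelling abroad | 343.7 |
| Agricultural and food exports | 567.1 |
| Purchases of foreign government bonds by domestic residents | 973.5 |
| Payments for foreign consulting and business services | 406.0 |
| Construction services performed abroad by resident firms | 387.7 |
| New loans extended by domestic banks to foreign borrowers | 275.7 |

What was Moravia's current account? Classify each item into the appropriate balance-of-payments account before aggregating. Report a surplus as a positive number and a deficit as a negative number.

Goods: 567.1 - 1207.0 + 1046.7 - 1268.2 = -861.4
Services: 334.5 - 175.3 - 171.2 + 216.0 + 387.7 - 343.7 - 406.0 = -158.0
Primary income: -183.4 - 159.9 = -343.3
Secondary income: 369.9
Current account = (-861.4) + (-158.0) + (-343.3) + 369.9 = -992.8
(Excluded from the current account — financial account: inward foreign direct investment in the manufacturing sector 643.6, borrowing by resident firms from foreign banks 863.3, purchases of foreign government bonds by domestic residents 973.5, new loans extended by domestic banks to foreign borrowers 275.7; capital account: acquisition of foreign patents and trademarks (non-produced assets) 48.2.)

-992.8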